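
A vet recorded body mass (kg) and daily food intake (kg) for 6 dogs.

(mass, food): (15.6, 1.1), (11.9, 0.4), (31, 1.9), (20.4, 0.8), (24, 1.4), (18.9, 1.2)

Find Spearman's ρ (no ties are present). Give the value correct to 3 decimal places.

0.829

Rank mass: 2, 1, 6, 4, 5, 3
Rank food: 3, 1, 6, 2, 5, 4
d = rank(mass) − rank(food): -1, 0, 0, 2, 0, -1; Σd² = 6
ρ = 1 − 6Σd² / [n(n²−1)] = 1 − 6×6 / (6×35) = 1 − 36/210 ≈ 0.829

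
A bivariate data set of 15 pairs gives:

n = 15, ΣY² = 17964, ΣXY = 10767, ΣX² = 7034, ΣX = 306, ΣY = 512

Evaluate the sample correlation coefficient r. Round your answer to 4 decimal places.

0.5185

r = (nΣXY − ΣXΣY) / √[(nΣX² − (ΣX)²)(nΣY² − (ΣY)²)]
Numerator: 15×10767 − 306×512 = 4833
Denominator: √[(105510 − 93636)(269460 − 262144)] = √[11874 × 7316] = 9320.4176
r = 4833 / 9320.4176 ≈ 0.5185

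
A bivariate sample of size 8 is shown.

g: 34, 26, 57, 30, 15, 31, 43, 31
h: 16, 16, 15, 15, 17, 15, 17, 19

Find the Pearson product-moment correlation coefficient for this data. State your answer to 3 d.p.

n = 8, Σg = 267, Σh = 130, Σg² = 9977, Σh² = 2126, Σgh = 4305
nΣgh − ΣgΣh = 34440 − 34710 = -270
nΣg² − (Σg)² = 79816 − 71289 = 8527; nΣh² − (Σh)² = 17008 − 16900 = 108
r = -270 / √(8527 × 108) = -270 / 959.6437 ≈ -0.281

-0.281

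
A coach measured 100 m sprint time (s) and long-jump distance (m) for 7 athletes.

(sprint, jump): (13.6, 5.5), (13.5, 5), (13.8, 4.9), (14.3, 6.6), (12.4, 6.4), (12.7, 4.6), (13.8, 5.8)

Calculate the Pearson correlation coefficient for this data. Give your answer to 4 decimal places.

n = 7, Σx = 94.1, Σy = 38.8, Σx² = 1267.63, Σy² = 218.58, Σxy = 522.12
nΣxy − ΣxΣy = 3654.84 − 3651.08 = 3.76
nΣx² − (Σx)² = 8873.41 − 8854.81 = 18.6; nΣy² − (Σy)² = 1530.06 − 1505.44 = 24.62
r = 3.76 / √(18.6 × 24.62) = 3.76 / 21.3993 ≈ 0.1757

0.1757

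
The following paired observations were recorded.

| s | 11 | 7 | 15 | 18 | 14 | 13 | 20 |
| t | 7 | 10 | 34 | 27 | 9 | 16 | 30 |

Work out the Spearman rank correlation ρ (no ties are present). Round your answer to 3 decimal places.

Rank s: 2, 1, 5, 6, 4, 3, 7
Rank t: 1, 3, 7, 5, 2, 4, 6
d = rank(s) − rank(t): 1, -2, -2, 1, 2, -1, 1; Σd² = 16
ρ = 1 − 6Σd² / [n(n²−1)] = 1 − 6×16 / (7×48) = 1 − 96/336 ≈ 0.714

0.714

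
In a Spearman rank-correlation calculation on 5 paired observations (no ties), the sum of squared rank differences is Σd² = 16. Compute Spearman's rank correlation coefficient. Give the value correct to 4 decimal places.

ρ = 1 − 6Σd² / [n(n²−1)] = 1 − 6×16 / (5×24)
  = 1 − 96/120 = 1 − 0.80000 ≈ 0.2000

0.2000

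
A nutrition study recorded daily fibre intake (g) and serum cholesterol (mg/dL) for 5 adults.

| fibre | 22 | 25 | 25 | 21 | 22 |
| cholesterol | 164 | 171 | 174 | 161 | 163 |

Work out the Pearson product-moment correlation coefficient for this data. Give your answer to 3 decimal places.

0.979

n = 5, Σx = 115, Σy = 833, Σx² = 2659, Σy² = 138903, Σxy = 19200
nΣxy − ΣxΣy = 96000 − 95795 = 205
nΣx² − (Σx)² = 13295 − 13225 = 70; nΣy² − (Σy)² = 694515 − 693889 = 626
r = 205 / √(70 × 626) = 205 / 209.3323 ≈ 0.979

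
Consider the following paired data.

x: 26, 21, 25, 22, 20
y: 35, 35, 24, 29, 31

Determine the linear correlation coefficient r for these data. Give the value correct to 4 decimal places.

-0.1720

n = 5, Σx = 114, Σy = 154, Σx² = 2626, Σy² = 4828, Σxy = 3503
nΣxy − ΣxΣy = 17515 − 17556 = -41
nΣx² − (Σx)² = 13130 − 12996 = 134; nΣy² − (Σy)² = 24140 − 23716 = 424
r = -41 / √(134 × 424) = -41 / 238.3611 ≈ -0.1720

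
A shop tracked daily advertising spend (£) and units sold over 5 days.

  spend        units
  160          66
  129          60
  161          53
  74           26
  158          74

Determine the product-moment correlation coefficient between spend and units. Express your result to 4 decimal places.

n = 5, Σx = 682, Σy = 279, Σx² = 98602, Σy² = 16917, Σxy = 40449
nΣxy − ΣxΣy = 202245 − 190278 = 11967
nΣx² − (Σx)² = 493010 − 465124 = 27886; nΣy² − (Σy)² = 84585 − 77841 = 6744
r = 11967 / √(27886 × 6744) = 11967 / 13713.6131 ≈ 0.8726

0.8726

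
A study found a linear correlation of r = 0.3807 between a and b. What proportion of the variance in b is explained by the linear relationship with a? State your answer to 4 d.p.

r² = (0.3807)² = 0.1449

0.1449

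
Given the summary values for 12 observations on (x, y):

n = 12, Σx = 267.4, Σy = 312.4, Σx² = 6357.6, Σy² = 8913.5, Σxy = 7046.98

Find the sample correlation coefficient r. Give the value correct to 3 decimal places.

0.153

r = (nΣxy − ΣxΣy) / √[(nΣx² − (Σx)²)(nΣy² − (Σy)²)]
Numerator: 12×7046.98 − 267.4×312.4 = 1028
Denominator: √[(76291.2 − 71502.76)(106962 − 97593.76)] = √[4788.44 × 9368.24] = 6697.7052
r = 1028 / 6697.7052 ≈ 0.153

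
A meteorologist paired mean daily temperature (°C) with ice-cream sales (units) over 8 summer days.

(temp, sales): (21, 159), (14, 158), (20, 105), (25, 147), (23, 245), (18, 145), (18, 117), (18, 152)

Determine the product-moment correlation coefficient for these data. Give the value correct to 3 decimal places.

n = 8, Σx = 157, Σy = 1228, Σx² = 3163, Σy² = 200722, Σxy = 24413
nΣxy − ΣxΣy = 195304 − 192796 = 2508
nΣx² − (Σx)² = 25304 − 24649 = 655; nΣy² − (Σy)² = 1605776 − 1507984 = 97792
r = 2508 / √(655 × 97792) = 2508 / 8003.3593 ≈ 0.313

0.313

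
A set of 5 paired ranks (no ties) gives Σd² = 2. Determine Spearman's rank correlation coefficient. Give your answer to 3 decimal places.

0.900

ρ = 1 − 6Σd² / [n(n²−1)] = 1 − 6×2 / (5×24)
  = 1 − 12/120 = 1 − 0.1000 ≈ 0.900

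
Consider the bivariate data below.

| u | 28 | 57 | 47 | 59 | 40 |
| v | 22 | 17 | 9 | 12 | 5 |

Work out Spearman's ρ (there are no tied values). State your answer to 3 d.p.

-0.100

Rank u: 1, 4, 3, 5, 2
Rank v: 5, 4, 2, 3, 1
d = rank(u) − rank(v): -4, 0, 1, 2, 1; Σd² = 22
ρ = 1 − 6Σd² / [n(n²−1)] = 1 − 6×22 / (5×24) = 1 − 132/120 ≈ -0.100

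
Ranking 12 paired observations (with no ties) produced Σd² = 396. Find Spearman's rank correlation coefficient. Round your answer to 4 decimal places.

-0.3846

ρ = 1 − 6Σd² / [n(n²−1)] = 1 − 6×396 / (12×143)
  = 1 − 2376/1716 = 1 − 1.38462 ≈ -0.3846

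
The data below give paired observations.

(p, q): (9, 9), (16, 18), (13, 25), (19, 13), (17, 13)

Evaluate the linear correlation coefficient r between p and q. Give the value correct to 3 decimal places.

0.079

n = 5, Σp = 74, Σq = 78, Σp² = 1156, Σq² = 1368, Σpq = 1162
nΣpq − ΣpΣq = 5810 − 5772 = 38
nΣp² − (Σp)² = 5780 − 5476 = 304; nΣq² − (Σq)² = 6840 − 6084 = 756
r = 38 / √(304 × 756) = 38 / 479.3996 ≈ 0.079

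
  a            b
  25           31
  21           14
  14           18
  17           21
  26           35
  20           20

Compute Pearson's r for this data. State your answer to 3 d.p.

0.746

n = 6, Σa = 123, Σb = 139, Σa² = 2627, Σb² = 3547, Σab = 2988
nΣab − ΣaΣb = 17928 − 17097 = 831
nΣa² − (Σa)² = 15762 − 15129 = 633; nΣb² − (Σb)² = 21282 − 19321 = 1961
r = 831 / √(633 × 1961) = 831 / 1114.1423 ≈ 0.746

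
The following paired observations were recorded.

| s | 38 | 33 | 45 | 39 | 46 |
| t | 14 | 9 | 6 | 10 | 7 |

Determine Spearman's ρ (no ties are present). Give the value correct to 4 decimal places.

-0.6000

Rank s: 2, 1, 4, 3, 5
Rank t: 5, 3, 1, 4, 2
d = rank(s) − rank(t): -3, -2, 3, -1, 3; Σd² = 32
ρ = 1 − 6Σd² / [n(n²−1)] = 1 − 6×32 / (5×24) = 1 − 192/120 ≈ -0.6000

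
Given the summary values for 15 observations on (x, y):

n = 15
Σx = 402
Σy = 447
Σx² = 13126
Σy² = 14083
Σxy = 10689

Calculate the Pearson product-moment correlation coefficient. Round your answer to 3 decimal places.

r = (nΣxy − ΣxΣy) / √[(nΣx² − (Σx)²)(nΣy² − (Σy)²)]
Numerator: 15×10689 − 402×447 = -19359
Denominator: √[(196890 − 161604)(211245 − 199809)] = √[35286 × 11436] = 20088.0735
r = -19359 / 20088.0735 ≈ -0.964

-0.964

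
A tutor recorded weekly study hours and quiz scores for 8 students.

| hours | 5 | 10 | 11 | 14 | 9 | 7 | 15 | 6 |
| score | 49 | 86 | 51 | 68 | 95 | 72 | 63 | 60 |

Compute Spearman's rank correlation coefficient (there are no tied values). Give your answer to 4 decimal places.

Rank hours: 1, 5, 6, 7, 4, 3, 8, 2
Rank score: 1, 7, 2, 5, 8, 6, 4, 3
d = rank(hours) − rank(score): 0, -2, 4, 2, -4, -3, 4, -1; Σd² = 66
ρ = 1 − 6Σd² / [n(n²−1)] = 1 − 6×66 / (8×63) = 1 − 396/504 ≈ 0.2143

0.2143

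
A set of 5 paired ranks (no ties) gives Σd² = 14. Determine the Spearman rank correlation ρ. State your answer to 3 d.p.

ρ = 1 − 6Σd² / [n(n²−1)] = 1 − 6×14 / (5×24)
  = 1 − 84/120 = 1 − 0.7000 ≈ 0.300

0.300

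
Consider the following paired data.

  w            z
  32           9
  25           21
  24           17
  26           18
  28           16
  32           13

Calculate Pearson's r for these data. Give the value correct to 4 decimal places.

n = 6, Σw = 167, Σz = 94, Σw² = 4709, Σz² = 1560, Σwz = 2553
nΣwz − ΣwΣz = 15318 − 15698 = -380
nΣw² − (Σw)² = 28254 − 27889 = 365; nΣz² − (Σz)² = 9360 − 8836 = 524
r = -380 / √(365 × 524) = -380 / 437.3328 ≈ -0.8689

-0.8689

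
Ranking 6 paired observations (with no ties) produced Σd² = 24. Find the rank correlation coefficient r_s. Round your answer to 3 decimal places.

ρ = 1 − 6Σd² / [n(n²−1)] = 1 − 6×24 / (6×35)
  = 1 − 144/210 = 1 − 0.6857 ≈ 0.314

0.314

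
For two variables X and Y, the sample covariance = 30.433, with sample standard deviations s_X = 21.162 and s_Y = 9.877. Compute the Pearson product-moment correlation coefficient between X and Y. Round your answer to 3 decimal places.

0.146

r = Cov(X,Y) / (s_X · s_Y) = 30.433 / (21.162 × 9.877)
  = 30.433 / 209.0171 ≈ 0.146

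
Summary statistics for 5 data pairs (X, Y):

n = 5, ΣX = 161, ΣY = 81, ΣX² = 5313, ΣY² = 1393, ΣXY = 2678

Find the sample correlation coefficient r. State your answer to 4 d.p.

r = (nΣXY − ΣXΣY) / √[(nΣX² − (ΣX)²)(nΣY² − (ΣY)²)]
Numerator: 5×2678 − 161×81 = 349
Denominator: √[(26565 − 25921)(6965 − 6561)] = √[644 × 404] = 510.0745
r = 349 / 510.0745 ≈ 0.6842

0.6842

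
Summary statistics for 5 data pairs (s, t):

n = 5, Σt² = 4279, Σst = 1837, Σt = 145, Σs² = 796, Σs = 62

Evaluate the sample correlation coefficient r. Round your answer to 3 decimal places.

r = (nΣst − ΣsΣt) / √[(nΣs² − (Σs)²)(nΣt² − (Σt)²)]
Numerator: 5×1837 − 62×145 = 195
Denominator: √[(3980 − 3844)(21395 − 21025)] = √[136 × 370] = 224.3212
r = 195 / 224.3212 ≈ 0.869

0.869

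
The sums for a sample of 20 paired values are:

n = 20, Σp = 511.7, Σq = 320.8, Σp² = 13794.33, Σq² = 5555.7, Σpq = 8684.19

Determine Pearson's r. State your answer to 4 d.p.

r = (nΣpq − ΣpΣq) / √[(nΣp² − (Σp)²)(nΣq² − (Σq)²)]
Numerator: 20×8684.19 − 511.7×320.8 = 9530.44
Denominator: √[(275886.6 − 261836.89)(111114 − 102912.64)] = √[14049.71 × 8201.36] = 10734.3714
r = 9530.44 / 10734.3714 ≈ 0.8878

0.8878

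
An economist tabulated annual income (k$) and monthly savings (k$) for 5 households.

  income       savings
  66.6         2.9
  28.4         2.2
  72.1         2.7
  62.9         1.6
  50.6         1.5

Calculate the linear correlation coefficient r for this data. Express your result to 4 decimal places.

n = 5, Σx = 280.6, Σy = 10.9, Σx² = 16957.3, Σy² = 25.35, Σxy = 626.83
nΣxy − ΣxΣy = 3134.15 − 3058.54 = 75.61
nΣx² − (Σx)² = 84786.5 − 78736.36 = 6050.14; nΣy² − (Σy)² = 126.75 − 118.81 = 7.94
r = 75.61 / √(6050.14 × 7.94) = 75.61 / 219.1760 ≈ 0.3450

0.3450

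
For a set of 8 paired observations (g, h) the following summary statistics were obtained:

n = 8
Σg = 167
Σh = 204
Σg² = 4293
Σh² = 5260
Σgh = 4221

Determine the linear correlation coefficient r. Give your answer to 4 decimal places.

-0.1733

r = (nΣgh − ΣgΣh) / √[(nΣg² − (Σg)²)(nΣh² − (Σh)²)]
Numerator: 8×4221 − 167×204 = -300
Denominator: √[(34344 − 27889)(42080 − 41616)] = √[6455 × 464] = 1730.6415
r = -300 / 1730.6415 ≈ -0.1733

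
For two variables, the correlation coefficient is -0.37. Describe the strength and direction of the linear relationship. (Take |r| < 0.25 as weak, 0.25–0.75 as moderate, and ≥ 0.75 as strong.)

moderate negative

r = -0.37 < 0 so the relationship is negative.
|r| = 0.37, which falls in the moderate range.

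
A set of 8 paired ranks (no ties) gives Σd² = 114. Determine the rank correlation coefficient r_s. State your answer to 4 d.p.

-0.3571

ρ = 1 − 6Σd² / [n(n²−1)] = 1 − 6×114 / (8×63)
  = 1 − 684/504 = 1 − 1.35714 ≈ -0.3571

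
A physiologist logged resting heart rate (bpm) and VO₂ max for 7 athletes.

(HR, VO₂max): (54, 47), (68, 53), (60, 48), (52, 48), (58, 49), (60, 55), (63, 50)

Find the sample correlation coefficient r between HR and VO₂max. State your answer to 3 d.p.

0.632

n = 7, Σx = 415, Σy = 350, Σx² = 24777, Σy² = 17552, Σxy = 20810
nΣxy − ΣxΣy = 145670 − 145250 = 420
nΣx² − (Σx)² = 173439 − 172225 = 1214; nΣy² − (Σy)² = 122864 − 122500 = 364
r = 420 / √(1214 × 364) = 420 / 664.7526 ≈ 0.632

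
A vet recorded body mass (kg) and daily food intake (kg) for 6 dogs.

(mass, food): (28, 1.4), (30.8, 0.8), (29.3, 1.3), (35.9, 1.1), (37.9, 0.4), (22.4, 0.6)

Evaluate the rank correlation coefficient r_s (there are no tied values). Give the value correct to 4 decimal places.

-0.3714

Rank mass: 2, 4, 3, 5, 6, 1
Rank food: 6, 3, 5, 4, 1, 2
d = rank(mass) − rank(food): -4, 1, -2, 1, 5, -1; Σd² = 48
ρ = 1 − 6Σd² / [n(n²−1)] = 1 − 6×48 / (6×35) = 1 − 288/210 ≈ -0.3714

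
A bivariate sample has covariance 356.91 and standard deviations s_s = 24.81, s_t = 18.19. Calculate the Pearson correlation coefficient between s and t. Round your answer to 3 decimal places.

0.791

r = Cov(s,t) / (s_s · s_t) = 356.91 / (24.81 × 18.19)
  = 356.91 / 451.2939 ≈ 0.791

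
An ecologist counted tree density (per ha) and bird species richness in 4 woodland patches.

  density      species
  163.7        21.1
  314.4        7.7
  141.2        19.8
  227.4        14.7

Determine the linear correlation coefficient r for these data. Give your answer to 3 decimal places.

n = 4, Σx = 846.7, Σy = 63.3, Σx² = 197293.25, Σy² = 1112.63, Σxy = 12013.49
nΣxy − ΣxΣy = 48053.96 − 53596.11 = -5542.15
nΣx² − (Σx)² = 789173 − 716900.89 = 72272.11; nΣy² − (Σy)² = 4450.52 − 4006.89 = 443.63
r = -5542.15 / √(72272.11 × 443.63) = -5542.15 / 5662.3384 ≈ -0.979

-0.979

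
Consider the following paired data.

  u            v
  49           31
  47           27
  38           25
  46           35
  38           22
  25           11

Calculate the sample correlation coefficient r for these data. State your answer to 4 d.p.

n = 6, Σu = 243, Σv = 151, Σu² = 10239, Σv² = 4145, Σuv = 6459
nΣuv − ΣuΣv = 38754 − 36693 = 2061
nΣu² − (Σu)² = 61434 − 59049 = 2385; nΣv² − (Σv)² = 24870 − 22801 = 2069
r = 2061 / √(2385 × 2069) = 2061 / 2221.3881 ≈ 0.9278

0.9278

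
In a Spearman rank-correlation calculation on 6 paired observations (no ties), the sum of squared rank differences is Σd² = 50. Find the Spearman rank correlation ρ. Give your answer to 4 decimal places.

-0.4286

ρ = 1 − 6Σd² / [n(n²−1)] = 1 − 6×50 / (6×35)
  = 1 − 300/210 = 1 − 1.42857 ≈ -0.4286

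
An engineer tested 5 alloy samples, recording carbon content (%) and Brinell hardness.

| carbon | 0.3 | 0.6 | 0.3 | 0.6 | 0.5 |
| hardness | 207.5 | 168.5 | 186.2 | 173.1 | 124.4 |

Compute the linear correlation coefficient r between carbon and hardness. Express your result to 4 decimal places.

n = 5, Σx = 2.3, Σy = 859.7, Σx² = 1.15, Σy² = 151557.91, Σxy = 385.27
nΣxy − ΣxΣy = 1926.35 − 1977.31 = -50.96
nΣx² − (Σx)² = 5.75 − 5.29 = 0.46; nΣy² − (Σy)² = 757789.55 − 739084.09 = 18705.46
r = -50.96 / √(0.46 × 18705.46) = -50.96 / 92.7605 ≈ -0.5494

-0.5494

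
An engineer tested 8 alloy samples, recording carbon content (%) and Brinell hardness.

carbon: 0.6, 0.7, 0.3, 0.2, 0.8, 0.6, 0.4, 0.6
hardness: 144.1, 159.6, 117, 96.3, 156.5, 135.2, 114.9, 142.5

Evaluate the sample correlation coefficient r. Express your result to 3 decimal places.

0.966

n = 8, Σx = 4.2, Σy = 1066.1, Σx² = 2.5, Σy² = 145479.21, Σxy = 590.32
nΣxy − ΣxΣy = 4722.56 − 4477.62 = 244.94
nΣx² − (Σx)² = 20 − 17.64 = 2.36; nΣy² − (Σy)² = 1163833.68 − 1136569.21 = 27264.47
r = 244.94 / √(2.36 × 27264.47) = 244.94 / 253.6615 ≈ 0.966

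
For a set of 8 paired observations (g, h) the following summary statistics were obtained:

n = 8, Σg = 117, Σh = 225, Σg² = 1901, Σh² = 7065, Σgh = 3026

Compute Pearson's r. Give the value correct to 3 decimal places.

r = (nΣgh − ΣgΣh) / √[(nΣg² − (Σg)²)(nΣh² − (Σh)²)]
Numerator: 8×3026 − 117×225 = -2117
Denominator: √[(15208 − 13689)(56520 − 50625)] = √[1519 × 5895] = 2992.4079
r = -2117 / 2992.4079 ≈ -0.707

-0.707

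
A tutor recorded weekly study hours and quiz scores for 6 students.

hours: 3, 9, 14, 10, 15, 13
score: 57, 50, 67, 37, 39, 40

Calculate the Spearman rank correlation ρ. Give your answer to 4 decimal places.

-0.2000

Rank hours: 1, 2, 5, 3, 6, 4
Rank score: 5, 4, 6, 1, 2, 3
d = rank(hours) − rank(score): -4, -2, -1, 2, 4, 1; Σd² = 42
ρ = 1 − 6Σd² / [n(n²−1)] = 1 − 6×42 / (6×35) = 1 − 252/210 ≈ -0.2000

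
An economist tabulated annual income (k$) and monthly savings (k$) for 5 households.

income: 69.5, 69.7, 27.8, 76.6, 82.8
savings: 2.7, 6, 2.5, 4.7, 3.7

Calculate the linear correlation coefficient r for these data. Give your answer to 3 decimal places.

n = 5, Σx = 326.4, Σy = 19.6, Σx² = 23184.58, Σy² = 85.32, Σxy = 1341.73
nΣxy − ΣxΣy = 6708.65 − 6397.44 = 311.21
nΣx² − (Σx)² = 115922.9 − 106536.96 = 9385.94; nΣy² − (Σy)² = 426.6 − 384.16 = 42.44
r = 311.21 / √(9385.94 × 42.44) = 311.21 / 631.1413 ≈ 0.493

0.493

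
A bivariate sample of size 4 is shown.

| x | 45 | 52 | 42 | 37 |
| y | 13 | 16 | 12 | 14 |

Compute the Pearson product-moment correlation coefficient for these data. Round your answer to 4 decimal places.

0.5913

n = 4, Σx = 176, Σy = 55, Σx² = 7862, Σy² = 765, Σxy = 2439
nΣxy − ΣxΣy = 9756 − 9680 = 76
nΣx² − (Σx)² = 31448 − 30976 = 472; nΣy² − (Σy)² = 3060 − 3025 = 35
r = 76 / √(472 × 35) = 76 / 128.5302 ≈ 0.5913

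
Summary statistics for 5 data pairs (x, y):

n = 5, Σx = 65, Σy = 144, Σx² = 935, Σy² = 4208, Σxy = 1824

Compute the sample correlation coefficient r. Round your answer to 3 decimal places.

r = (nΣxy − ΣxΣy) / √[(nΣx² − (Σx)²)(nΣy² − (Σy)²)]
Numerator: 5×1824 − 65×144 = -240
Denominator: √[(4675 − 4225)(21040 − 20736)] = √[450 × 304] = 369.8648
r = -240 / 369.8648 ≈ -0.649

-0.649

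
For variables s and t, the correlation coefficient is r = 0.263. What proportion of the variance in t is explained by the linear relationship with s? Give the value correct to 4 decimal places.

r² = (0.263)² = 0.0692

0.0692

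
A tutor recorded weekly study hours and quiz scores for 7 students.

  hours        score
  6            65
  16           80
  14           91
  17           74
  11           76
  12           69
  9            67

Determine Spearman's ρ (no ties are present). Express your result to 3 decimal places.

Rank hours: 1, 6, 5, 7, 3, 4, 2
Rank score: 1, 6, 7, 4, 5, 3, 2
d = rank(hours) − rank(score): 0, 0, -2, 3, -2, 1, 0; Σd² = 18
ρ = 1 − 6Σd² / [n(n²−1)] = 1 − 6×18 / (7×48) = 1 − 108/336 ≈ 0.679

0.679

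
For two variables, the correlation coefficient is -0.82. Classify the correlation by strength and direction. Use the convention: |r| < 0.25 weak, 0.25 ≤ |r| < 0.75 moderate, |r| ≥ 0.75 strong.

r = -0.82 < 0 so the relationship is negative.
|r| = 0.82, which falls in the strong range.

strong negative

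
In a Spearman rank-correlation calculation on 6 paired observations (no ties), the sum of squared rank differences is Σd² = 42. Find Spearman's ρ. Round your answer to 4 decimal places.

ρ = 1 − 6Σd² / [n(n²−1)] = 1 − 6×42 / (6×35)
  = 1 − 252/210 = 1 − 1.20000 ≈ -0.2000

-0.2000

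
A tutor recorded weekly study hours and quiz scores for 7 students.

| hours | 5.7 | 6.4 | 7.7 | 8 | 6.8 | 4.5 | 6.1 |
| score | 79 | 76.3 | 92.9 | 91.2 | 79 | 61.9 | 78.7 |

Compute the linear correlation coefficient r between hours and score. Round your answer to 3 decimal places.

0.945

n = 7, Σx = 45.2, Σy = 559, Σx² = 300.44, Σy² = 45276.84, Σxy = 3679.37
nΣxy − ΣxΣy = 25755.59 − 25266.8 = 488.79
nΣx² − (Σx)² = 2103.08 − 2043.04 = 60.04; nΣy² − (Σy)² = 316937.88 − 312481 = 4456.88
r = 488.79 / √(60.04 × 4456.88) = 488.79 / 517.2921 ≈ 0.945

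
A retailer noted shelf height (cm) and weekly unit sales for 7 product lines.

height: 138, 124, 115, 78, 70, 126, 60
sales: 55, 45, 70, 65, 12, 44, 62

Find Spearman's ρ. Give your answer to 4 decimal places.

Rank height: 7, 5, 4, 3, 2, 6, 1
Rank sales: 4, 3, 7, 6, 1, 2, 5
d = rank(height) − rank(sales): 3, 2, -3, -3, 1, 4, -4; Σd² = 64
ρ = 1 − 6Σd² / [n(n²−1)] = 1 − 6×64 / (7×48) = 1 − 384/336 ≈ -0.1429

-0.1429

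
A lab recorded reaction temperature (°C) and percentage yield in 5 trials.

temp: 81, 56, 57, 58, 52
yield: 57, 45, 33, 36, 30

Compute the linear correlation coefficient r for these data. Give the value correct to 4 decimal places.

n = 5, Σx = 304, Σy = 201, Σx² = 19014, Σy² = 8559, Σxy = 12666
nΣxy − ΣxΣy = 63330 − 61104 = 2226
nΣx² − (Σx)² = 95070 − 92416 = 2654; nΣy² − (Σy)² = 42795 − 40401 = 2394
r = 2226 / √(2654 × 2394) = 2226 / 2520.6499 ≈ 0.8831

0.8831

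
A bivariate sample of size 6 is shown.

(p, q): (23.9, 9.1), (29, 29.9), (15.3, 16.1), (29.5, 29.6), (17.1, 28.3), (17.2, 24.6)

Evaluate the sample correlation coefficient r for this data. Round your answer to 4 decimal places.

0.3112

n = 6, Σp = 132, Σq = 137.6, Σp² = 3104.8, Σq² = 3518.24, Σpq = 3111.17
nΣpq − ΣpΣq = 18667.02 − 18163.2 = 503.82
nΣp² − (Σp)² = 18628.8 − 17424 = 1204.8; nΣq² − (Σq)² = 21109.44 − 18933.76 = 2175.68
r = 503.82 / √(1204.8 × 2175.68) = 503.82 / 1619.0303 ≈ 0.3112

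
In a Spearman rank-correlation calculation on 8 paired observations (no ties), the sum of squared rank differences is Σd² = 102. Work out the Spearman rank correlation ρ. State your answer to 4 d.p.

ρ = 1 − 6Σd² / [n(n²−1)] = 1 − 6×102 / (8×63)
  = 1 − 612/504 = 1 − 1.21429 ≈ -0.2143

-0.2143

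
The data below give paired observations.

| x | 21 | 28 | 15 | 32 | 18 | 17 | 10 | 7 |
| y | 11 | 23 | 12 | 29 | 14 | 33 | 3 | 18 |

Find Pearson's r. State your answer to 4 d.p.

n = 8, Σx = 148, Σy = 143, Σx² = 3236, Σy² = 3253, Σxy = 2952
nΣxy − ΣxΣy = 23616 − 21164 = 2452
nΣx² − (Σx)² = 25888 − 21904 = 3984; nΣy² − (Σy)² = 26024 − 20449 = 5575
r = 2452 / √(3984 × 5575) = 2452 / 4712.8335 ≈ 0.5203

0.5203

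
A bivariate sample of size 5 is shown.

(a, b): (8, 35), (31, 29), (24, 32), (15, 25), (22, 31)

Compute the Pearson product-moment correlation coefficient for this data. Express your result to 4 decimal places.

-0.2752

n = 5, Σa = 100, Σb = 152, Σa² = 2310, Σb² = 4676, Σab = 3004
nΣab − ΣaΣb = 15020 − 15200 = -180
nΣa² − (Σa)² = 11550 − 10000 = 1550; nΣb² − (Σb)² = 23380 − 23104 = 276
r = -180 / √(1550 × 276) = -180 / 654.0642 ≈ -0.2752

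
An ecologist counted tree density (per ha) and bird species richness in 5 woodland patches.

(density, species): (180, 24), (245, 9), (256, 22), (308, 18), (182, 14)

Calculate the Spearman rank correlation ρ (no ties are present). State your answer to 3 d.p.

-0.200

Rank density: 1, 3, 4, 5, 2
Rank species: 5, 1, 4, 3, 2
d = rank(density) − rank(species): -4, 2, 0, 2, 0; Σd² = 24
ρ = 1 − 6Σd² / [n(n²−1)] = 1 − 6×24 / (5×24) = 1 − 144/120 ≈ -0.200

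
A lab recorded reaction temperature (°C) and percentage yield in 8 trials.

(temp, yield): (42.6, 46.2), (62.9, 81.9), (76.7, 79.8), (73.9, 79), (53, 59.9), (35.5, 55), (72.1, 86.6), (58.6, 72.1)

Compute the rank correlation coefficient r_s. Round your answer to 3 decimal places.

0.786

Rank temp: 2, 5, 8, 7, 3, 1, 6, 4
Rank yield: 1, 7, 6, 5, 3, 2, 8, 4
d = rank(temp) − rank(yield): 1, -2, 2, 2, 0, -1, -2, 0; Σd² = 18
ρ = 1 − 6Σd² / [n(n²−1)] = 1 − 6×18 / (8×63) = 1 − 108/504 ≈ 0.786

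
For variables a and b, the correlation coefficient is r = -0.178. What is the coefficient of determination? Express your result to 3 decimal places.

0.032

r² = (-0.178)² = 0.032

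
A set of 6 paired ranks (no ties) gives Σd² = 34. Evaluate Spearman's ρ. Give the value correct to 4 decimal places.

ρ = 1 − 6Σd² / [n(n²−1)] = 1 − 6×34 / (6×35)
  = 1 − 204/210 = 1 − 0.97143 ≈ 0.0286

0.0286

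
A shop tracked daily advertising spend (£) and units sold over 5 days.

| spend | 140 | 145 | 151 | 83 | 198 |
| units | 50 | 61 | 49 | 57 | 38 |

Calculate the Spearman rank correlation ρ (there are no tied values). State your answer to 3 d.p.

Rank spend: 2, 3, 4, 1, 5
Rank units: 3, 5, 2, 4, 1
d = rank(spend) − rank(units): -1, -2, 2, -3, 4; Σd² = 34
ρ = 1 − 6Σd² / [n(n²−1)] = 1 − 6×34 / (5×24) = 1 − 204/120 ≈ -0.700

-0.700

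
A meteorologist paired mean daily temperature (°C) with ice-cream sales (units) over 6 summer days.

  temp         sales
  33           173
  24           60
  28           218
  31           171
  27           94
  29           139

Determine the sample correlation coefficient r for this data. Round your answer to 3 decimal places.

n = 6, Σx = 172, Σy = 855, Σx² = 4980, Σy² = 138451, Σxy = 25123
nΣxy − ΣxΣy = 150738 − 147060 = 3678
nΣx² − (Σx)² = 29880 − 29584 = 296; nΣy² − (Σy)² = 830706 − 731025 = 99681
r = 3678 / √(296 × 99681) = 3678 / 5431.9035 ≈ 0.677

0.677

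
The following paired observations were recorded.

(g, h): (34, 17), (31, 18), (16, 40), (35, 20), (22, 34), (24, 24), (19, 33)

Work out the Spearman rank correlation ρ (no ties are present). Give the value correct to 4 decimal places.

-0.8571

Rank g: 6, 5, 1, 7, 3, 4, 2
Rank h: 1, 2, 7, 3, 6, 4, 5
d = rank(g) − rank(h): 5, 3, -6, 4, -3, 0, -3; Σd² = 104
ρ = 1 − 6Σd² / [n(n²−1)] = 1 − 6×104 / (7×48) = 1 − 624/336 ≈ -0.8571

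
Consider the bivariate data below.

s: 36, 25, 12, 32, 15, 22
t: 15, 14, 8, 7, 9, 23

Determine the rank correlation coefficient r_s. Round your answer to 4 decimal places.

Rank s: 6, 4, 1, 5, 2, 3
Rank t: 5, 4, 2, 1, 3, 6
d = rank(s) − rank(t): 1, 0, -1, 4, -1, -3; Σd² = 28
ρ = 1 − 6Σd² / [n(n²−1)] = 1 − 6×28 / (6×35) = 1 − 168/210 ≈ 0.2000

0.2000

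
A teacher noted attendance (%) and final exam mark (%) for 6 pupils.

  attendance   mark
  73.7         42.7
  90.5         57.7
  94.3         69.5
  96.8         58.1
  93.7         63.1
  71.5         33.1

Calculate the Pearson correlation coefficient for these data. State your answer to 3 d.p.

0.927

n = 6, Σx = 520.5, Σy = 324.2, Σx² = 45776.61, Σy² = 18435.66, Σxy = 28825.89
nΣxy − ΣxΣy = 172955.34 − 168746.1 = 4209.24
nΣx² − (Σx)² = 274659.66 − 270920.25 = 3739.41; nΣy² − (Σy)² = 110613.96 − 105105.64 = 5508.32
r = 4209.24 / √(3739.41 × 5508.32) = 4209.24 / 4538.4873 ≈ 0.927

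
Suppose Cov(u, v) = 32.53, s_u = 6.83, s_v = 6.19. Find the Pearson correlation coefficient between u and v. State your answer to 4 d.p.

r = Cov(u,v) / (s_u · s_v) = 32.53 / (6.83 × 6.19)
  = 32.53 / 42.2777 ≈ 0.7694

0.7694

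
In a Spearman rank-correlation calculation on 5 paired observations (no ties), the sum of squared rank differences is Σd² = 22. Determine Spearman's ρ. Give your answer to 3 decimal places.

-0.100

ρ = 1 − 6Σd² / [n(n²−1)] = 1 − 6×22 / (5×24)
  = 1 − 132/120 = 1 − 1.1000 ≈ -0.100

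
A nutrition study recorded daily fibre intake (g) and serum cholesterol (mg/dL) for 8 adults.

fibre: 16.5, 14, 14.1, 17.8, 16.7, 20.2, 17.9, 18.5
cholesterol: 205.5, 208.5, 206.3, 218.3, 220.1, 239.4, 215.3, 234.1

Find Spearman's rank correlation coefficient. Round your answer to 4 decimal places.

Rank fibre: 3, 1, 2, 5, 4, 8, 6, 7
Rank cholesterol: 1, 3, 2, 5, 6, 8, 4, 7
d = rank(fibre) − rank(cholesterol): 2, -2, 0, 0, -2, 0, 2, 0; Σd² = 16
ρ = 1 − 6Σd² / [n(n²−1)] = 1 − 6×16 / (8×63) = 1 − 96/504 ≈ 0.8095

0.8095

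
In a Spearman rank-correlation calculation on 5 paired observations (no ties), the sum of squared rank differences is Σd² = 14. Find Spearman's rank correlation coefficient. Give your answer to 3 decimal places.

0.300

ρ = 1 − 6Σd² / [n(n²−1)] = 1 − 6×14 / (5×24)
  = 1 − 84/120 = 1 − 0.7000 ≈ 0.300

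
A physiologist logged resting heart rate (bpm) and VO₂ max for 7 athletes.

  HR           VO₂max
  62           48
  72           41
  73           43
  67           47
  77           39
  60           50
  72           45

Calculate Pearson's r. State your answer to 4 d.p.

n = 7, Σx = 483, Σy = 313, Σx² = 33559, Σy² = 14089, Σxy = 21459
nΣxy − ΣxΣy = 150213 − 151179 = -966
nΣx² − (Σx)² = 234913 − 233289 = 1624; nΣy² − (Σy)² = 98623 − 97969 = 654
r = -966 / √(1624 × 654) = -966 / 1030.5804 ≈ -0.9373

-0.9373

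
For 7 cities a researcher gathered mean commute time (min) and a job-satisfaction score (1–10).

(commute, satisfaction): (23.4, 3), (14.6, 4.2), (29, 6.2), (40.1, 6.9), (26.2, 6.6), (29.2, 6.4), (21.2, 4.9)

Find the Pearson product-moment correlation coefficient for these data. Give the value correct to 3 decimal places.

n = 7, Σx = 183.7, Σy = 38.2, Σx² = 5198.25, Σy² = 221.22, Σxy = 1051.69
nΣxy − ΣxΣy = 7361.83 − 7017.34 = 344.49
nΣx² − (Σx)² = 36387.75 − 33745.69 = 2642.06; nΣy² − (Σy)² = 1548.54 − 1459.24 = 89.3
r = 344.49 / √(2642.06 × 89.3) = 344.49 / 485.7324 ≈ 0.709

0.709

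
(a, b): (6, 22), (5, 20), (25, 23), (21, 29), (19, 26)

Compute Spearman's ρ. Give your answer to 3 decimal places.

Rank a: 2, 1, 5, 4, 3
Rank b: 2, 1, 3, 5, 4
d = rank(a) − rank(b): 0, 0, 2, -1, -1; Σd² = 6
ρ = 1 − 6Σd² / [n(n²−1)] = 1 − 6×6 / (5×24) = 1 − 36/120 ≈ 0.700

0.700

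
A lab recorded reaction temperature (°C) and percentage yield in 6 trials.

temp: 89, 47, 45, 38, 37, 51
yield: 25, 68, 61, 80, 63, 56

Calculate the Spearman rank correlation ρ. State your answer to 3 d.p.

Rank temp: 6, 4, 3, 2, 1, 5
Rank yield: 1, 5, 3, 6, 4, 2
d = rank(temp) − rank(yield): 5, -1, 0, -4, -3, 3; Σd² = 60
ρ = 1 − 6Σd² / [n(n²−1)] = 1 − 6×60 / (6×35) = 1 − 360/210 ≈ -0.714

-0.714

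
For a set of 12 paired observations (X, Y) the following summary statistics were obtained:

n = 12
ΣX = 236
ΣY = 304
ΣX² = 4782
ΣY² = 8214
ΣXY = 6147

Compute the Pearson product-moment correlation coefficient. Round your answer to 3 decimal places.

0.627

r = (nΣXY − ΣXΣY) / √[(nΣX² − (ΣX)²)(nΣY² − (ΣY)²)]
Numerator: 12×6147 − 236×304 = 2020
Denominator: √[(57384 − 55696)(98568 − 92416)] = √[1688 × 6152] = 3222.5108
r = 2020 / 3222.5108 ≈ 0.627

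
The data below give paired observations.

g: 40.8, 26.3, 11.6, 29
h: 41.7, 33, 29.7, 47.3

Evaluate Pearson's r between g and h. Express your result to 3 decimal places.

0.694

n = 4, Σg = 107.7, Σh = 151.7, Σg² = 3331.89, Σh² = 5947.27, Σgh = 4285.48
nΣgh − ΣgΣh = 17141.92 − 16338.09 = 803.83
nΣg² − (Σg)² = 13327.56 − 11599.29 = 1728.27; nΣh² − (Σh)² = 23789.08 − 23012.89 = 776.19
r = 803.83 / √(1728.27 × 776.19) = 803.83 / 1158.2167 ≈ 0.694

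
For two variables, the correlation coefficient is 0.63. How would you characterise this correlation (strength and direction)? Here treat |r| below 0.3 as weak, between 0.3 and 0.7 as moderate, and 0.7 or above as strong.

moderate positive

r = 0.63 > 0 so the relationship is positive.
|r| = 0.63, which falls in the moderate range.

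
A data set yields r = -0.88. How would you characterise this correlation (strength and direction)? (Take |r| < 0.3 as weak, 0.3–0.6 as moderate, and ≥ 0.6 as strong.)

strong negative

r = -0.88 < 0 so the relationship is negative.
|r| = 0.88, which falls in the strong range.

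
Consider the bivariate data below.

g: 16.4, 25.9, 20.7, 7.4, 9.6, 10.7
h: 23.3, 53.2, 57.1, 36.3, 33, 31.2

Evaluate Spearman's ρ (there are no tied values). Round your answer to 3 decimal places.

0.371

Rank g: 4, 6, 5, 1, 2, 3
Rank h: 1, 5, 6, 4, 3, 2
d = rank(g) − rank(h): 3, 1, -1, -3, -1, 1; Σd² = 22
ρ = 1 − 6Σd² / [n(n²−1)] = 1 − 6×22 / (6×35) = 1 − 132/210 ≈ 0.371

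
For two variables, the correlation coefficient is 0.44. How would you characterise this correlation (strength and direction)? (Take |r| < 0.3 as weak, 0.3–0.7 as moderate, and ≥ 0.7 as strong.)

moderate positive

r = 0.44 > 0 so the relationship is positive.
|r| = 0.44, which falls in the moderate range.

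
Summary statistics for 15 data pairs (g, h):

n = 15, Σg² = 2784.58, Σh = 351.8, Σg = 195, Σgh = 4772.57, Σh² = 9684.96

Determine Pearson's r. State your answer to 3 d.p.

r = (nΣgh − ΣgΣh) / √[(nΣg² − (Σg)²)(nΣh² − (Σh)²)]
Numerator: 15×4772.57 − 195×351.8 = 2987.55
Denominator: √[(41768.7 − 38025)(145274.4 − 123763.24)] = √[3743.7 × 21511.16] = 8973.9250
r = 2987.55 / 8973.9250 ≈ 0.333

0.333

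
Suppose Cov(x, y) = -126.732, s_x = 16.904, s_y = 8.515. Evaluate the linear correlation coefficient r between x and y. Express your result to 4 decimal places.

r = Cov(x,y) / (s_x · s_y) = -126.732 / (16.904 × 8.515)
  = -126.732 / 143.9376 ≈ -0.8805

-0.8805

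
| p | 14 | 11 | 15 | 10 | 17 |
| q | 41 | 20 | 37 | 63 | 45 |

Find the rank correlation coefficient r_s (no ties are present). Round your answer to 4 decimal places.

-0.1000

Rank p: 3, 2, 4, 1, 5
Rank q: 3, 1, 2, 5, 4
d = rank(p) − rank(q): 0, 1, 2, -4, 1; Σd² = 22
ρ = 1 − 6Σd² / [n(n²−1)] = 1 − 6×22 / (5×24) = 1 − 132/120 ≈ -0.1000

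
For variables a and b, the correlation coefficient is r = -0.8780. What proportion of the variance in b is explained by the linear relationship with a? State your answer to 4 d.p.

r² = (-0.8780)² = 0.7709

0.7709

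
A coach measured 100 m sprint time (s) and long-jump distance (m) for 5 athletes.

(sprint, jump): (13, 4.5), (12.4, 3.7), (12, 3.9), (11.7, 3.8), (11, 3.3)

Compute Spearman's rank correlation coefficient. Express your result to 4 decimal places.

0.7000

Rank sprint: 5, 4, 3, 2, 1
Rank jump: 5, 2, 4, 3, 1
d = rank(sprint) − rank(jump): 0, 2, -1, -1, 0; Σd² = 6
ρ = 1 − 6Σd² / [n(n²−1)] = 1 − 6×6 / (5×24) = 1 − 36/120 ≈ 0.7000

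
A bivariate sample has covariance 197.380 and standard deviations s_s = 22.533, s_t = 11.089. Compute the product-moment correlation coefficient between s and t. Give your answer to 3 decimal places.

r = Cov(s,t) / (s_s · s_t) = 197.380 / (22.533 × 11.089)
  = 197.380 / 249.8684 ≈ 0.790

0.790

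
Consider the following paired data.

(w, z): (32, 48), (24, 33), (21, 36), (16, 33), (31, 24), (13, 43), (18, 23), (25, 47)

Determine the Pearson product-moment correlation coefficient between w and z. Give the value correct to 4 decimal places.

0.1014

n = 8, Σw = 180, Σz = 287, Σw² = 4376, Σz² = 10941, Σwz = 6504
nΣwz − ΣwΣz = 52032 − 51660 = 372
nΣw² − (Σw)² = 35008 − 32400 = 2608; nΣz² − (Σz)² = 87528 − 82369 = 5159
r = 372 / √(2608 × 5159) = 372 / 3668.0611 ≈ 0.1014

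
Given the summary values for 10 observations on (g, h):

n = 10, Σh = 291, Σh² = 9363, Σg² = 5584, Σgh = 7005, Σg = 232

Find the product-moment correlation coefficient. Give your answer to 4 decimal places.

0.5975

r = (nΣgh − ΣgΣh) / √[(nΣg² − (Σg)²)(nΣh² − (Σh)²)]
Numerator: 10×7005 − 232×291 = 2538
Denominator: √[(55840 − 53824)(93630 − 84681)] = √[2016 × 8949] = 4247.4915
r = 2538 / 4247.4915 ≈ 0.5975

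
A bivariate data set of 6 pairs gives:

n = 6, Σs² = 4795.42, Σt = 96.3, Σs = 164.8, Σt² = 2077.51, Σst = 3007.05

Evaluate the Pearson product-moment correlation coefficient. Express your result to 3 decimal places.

r = (nΣst − ΣsΣt) / √[(nΣs² − (Σs)²)(nΣt² − (Σt)²)]
Numerator: 6×3007.05 − 164.8×96.3 = 2172.06
Denominator: √[(28772.52 − 27159.04)(12465.06 − 9273.69)] = √[1613.48 × 3191.37] = 2269.1874
r = 2172.06 / 2269.1874 ≈ 0.957

0.957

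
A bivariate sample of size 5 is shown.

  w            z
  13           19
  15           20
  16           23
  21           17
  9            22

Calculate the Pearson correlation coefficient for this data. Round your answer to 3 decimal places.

-0.593

n = 5, Σw = 74, Σz = 101, Σw² = 1172, Σz² = 2063, Σwz = 1470
nΣwz − ΣwΣz = 7350 − 7474 = -124
nΣw² − (Σw)² = 5860 − 5476 = 384; nΣz² − (Σz)² = 10315 − 10201 = 114
r = -124 / √(384 × 114) = -124 / 209.2271 ≈ -0.593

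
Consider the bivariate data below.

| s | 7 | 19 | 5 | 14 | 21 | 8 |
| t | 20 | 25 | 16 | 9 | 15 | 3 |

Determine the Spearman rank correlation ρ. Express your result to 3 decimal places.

Rank s: 2, 5, 1, 4, 6, 3
Rank t: 5, 6, 4, 2, 3, 1
d = rank(s) − rank(t): -3, -1, -3, 2, 3, 2; Σd² = 36
ρ = 1 − 6Σd² / [n(n²−1)] = 1 − 6×36 / (6×35) = 1 − 216/210 ≈ -0.029

-0.029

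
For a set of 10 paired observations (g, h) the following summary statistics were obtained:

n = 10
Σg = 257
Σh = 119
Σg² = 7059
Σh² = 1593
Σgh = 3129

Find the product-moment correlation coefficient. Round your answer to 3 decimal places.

0.249

r = (nΣgh − ΣgΣh) / √[(nΣg² − (Σg)²)(nΣh² − (Σh)²)]
Numerator: 10×3129 − 257×119 = 707
Denominator: √[(70590 − 66049)(15930 − 14161)] = √[4541 × 1769] = 2834.2599
r = 707 / 2834.2599 ≈ 0.249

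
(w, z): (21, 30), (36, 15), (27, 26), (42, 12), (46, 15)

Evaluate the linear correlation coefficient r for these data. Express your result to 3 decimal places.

n = 5, Σw = 172, Σz = 98, Σw² = 6346, Σz² = 2170, Σwz = 3066
nΣwz − ΣwΣz = 15330 − 16856 = -1526
nΣw² − (Σw)² = 31730 − 29584 = 2146; nΣz² − (Σz)² = 10850 − 9604 = 1246
r = -1526 / √(2146 × 1246) = -1526 / 1635.2113 ≈ -0.933

-0.933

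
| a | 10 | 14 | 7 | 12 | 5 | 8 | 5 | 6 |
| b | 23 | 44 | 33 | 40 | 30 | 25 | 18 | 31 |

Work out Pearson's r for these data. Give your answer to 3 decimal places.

n = 8, Σa = 67, Σb = 244, Σa² = 639, Σb² = 7964, Σab = 2183
nΣab − ΣaΣb = 17464 − 16348 = 1116
nΣa² − (Σa)² = 5112 − 4489 = 623; nΣb² − (Σb)² = 63712 − 59536 = 4176
r = 1116 / √(623 × 4176) = 1116 / 1612.9625 ≈ 0.692

0.692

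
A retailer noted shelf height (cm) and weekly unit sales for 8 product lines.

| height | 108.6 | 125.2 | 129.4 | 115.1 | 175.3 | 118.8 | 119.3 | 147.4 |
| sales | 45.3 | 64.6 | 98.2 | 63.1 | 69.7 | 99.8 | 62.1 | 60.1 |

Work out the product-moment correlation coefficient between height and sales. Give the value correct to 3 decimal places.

0.071

n = 8, Σx = 1039.1, Σy = 562.9, Σx² = 138264.15, Σy² = 42136.65, Σxy = 73319.31
nΣxy − ΣxΣy = 586554.48 − 584909.39 = 1645.09
nΣx² − (Σx)² = 1106113.2 − 1079728.81 = 26384.39; nΣy² − (Σy)² = 337093.2 − 316856.41 = 20236.79
r = 1645.09 / √(26384.39 × 20236.79) = 1645.09 / 23107.0413 ≈ 0.071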